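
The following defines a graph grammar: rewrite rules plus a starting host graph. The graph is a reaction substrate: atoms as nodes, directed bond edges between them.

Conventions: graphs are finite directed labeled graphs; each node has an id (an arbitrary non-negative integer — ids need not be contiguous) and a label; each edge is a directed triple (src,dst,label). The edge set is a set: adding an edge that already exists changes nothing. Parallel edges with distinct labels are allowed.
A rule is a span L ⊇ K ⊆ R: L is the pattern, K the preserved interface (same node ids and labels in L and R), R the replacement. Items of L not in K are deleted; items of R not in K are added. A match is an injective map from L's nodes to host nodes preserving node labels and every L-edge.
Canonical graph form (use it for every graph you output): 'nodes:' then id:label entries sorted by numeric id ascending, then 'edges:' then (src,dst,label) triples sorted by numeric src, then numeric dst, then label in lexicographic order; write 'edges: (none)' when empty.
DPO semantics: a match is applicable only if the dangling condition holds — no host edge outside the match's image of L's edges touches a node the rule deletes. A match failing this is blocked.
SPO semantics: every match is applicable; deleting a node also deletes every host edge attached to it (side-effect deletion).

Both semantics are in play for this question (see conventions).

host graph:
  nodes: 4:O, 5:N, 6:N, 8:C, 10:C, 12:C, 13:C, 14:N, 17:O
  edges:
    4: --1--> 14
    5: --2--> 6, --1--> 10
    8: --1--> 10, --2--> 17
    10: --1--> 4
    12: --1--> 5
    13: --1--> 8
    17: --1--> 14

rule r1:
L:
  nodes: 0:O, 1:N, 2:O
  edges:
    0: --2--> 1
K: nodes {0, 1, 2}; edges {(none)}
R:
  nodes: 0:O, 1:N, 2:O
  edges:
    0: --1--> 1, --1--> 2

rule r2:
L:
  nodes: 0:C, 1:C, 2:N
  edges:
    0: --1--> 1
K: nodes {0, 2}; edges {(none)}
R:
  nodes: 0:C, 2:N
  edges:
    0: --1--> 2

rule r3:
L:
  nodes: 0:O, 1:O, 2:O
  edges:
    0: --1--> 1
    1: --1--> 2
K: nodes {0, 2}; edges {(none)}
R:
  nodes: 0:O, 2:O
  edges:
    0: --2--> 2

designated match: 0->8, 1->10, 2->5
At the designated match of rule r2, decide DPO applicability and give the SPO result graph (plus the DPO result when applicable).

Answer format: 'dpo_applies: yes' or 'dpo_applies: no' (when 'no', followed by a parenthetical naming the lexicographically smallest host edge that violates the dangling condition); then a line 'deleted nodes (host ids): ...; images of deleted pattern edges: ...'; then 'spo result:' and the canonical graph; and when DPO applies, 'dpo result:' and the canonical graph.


dpo_applies: no
(the rule deletes node 10, which keeps host edge (5,10,1) outside the match image — the dangling condition fails, DPO blocks; SPO proceeds and side-deletes such edges)
deleted nodes (host ids): 10; images of deleted pattern edges: (8,10,1)
spo result:
nodes: 4:O, 5:N, 6:N, 8:C, 12:C, 13:C, 14:N, 17:O
edges: (4,14,1); (5,6,2); (8,5,1); (8,17,2); (12,5,1); (13,8,1); (17,14,1)


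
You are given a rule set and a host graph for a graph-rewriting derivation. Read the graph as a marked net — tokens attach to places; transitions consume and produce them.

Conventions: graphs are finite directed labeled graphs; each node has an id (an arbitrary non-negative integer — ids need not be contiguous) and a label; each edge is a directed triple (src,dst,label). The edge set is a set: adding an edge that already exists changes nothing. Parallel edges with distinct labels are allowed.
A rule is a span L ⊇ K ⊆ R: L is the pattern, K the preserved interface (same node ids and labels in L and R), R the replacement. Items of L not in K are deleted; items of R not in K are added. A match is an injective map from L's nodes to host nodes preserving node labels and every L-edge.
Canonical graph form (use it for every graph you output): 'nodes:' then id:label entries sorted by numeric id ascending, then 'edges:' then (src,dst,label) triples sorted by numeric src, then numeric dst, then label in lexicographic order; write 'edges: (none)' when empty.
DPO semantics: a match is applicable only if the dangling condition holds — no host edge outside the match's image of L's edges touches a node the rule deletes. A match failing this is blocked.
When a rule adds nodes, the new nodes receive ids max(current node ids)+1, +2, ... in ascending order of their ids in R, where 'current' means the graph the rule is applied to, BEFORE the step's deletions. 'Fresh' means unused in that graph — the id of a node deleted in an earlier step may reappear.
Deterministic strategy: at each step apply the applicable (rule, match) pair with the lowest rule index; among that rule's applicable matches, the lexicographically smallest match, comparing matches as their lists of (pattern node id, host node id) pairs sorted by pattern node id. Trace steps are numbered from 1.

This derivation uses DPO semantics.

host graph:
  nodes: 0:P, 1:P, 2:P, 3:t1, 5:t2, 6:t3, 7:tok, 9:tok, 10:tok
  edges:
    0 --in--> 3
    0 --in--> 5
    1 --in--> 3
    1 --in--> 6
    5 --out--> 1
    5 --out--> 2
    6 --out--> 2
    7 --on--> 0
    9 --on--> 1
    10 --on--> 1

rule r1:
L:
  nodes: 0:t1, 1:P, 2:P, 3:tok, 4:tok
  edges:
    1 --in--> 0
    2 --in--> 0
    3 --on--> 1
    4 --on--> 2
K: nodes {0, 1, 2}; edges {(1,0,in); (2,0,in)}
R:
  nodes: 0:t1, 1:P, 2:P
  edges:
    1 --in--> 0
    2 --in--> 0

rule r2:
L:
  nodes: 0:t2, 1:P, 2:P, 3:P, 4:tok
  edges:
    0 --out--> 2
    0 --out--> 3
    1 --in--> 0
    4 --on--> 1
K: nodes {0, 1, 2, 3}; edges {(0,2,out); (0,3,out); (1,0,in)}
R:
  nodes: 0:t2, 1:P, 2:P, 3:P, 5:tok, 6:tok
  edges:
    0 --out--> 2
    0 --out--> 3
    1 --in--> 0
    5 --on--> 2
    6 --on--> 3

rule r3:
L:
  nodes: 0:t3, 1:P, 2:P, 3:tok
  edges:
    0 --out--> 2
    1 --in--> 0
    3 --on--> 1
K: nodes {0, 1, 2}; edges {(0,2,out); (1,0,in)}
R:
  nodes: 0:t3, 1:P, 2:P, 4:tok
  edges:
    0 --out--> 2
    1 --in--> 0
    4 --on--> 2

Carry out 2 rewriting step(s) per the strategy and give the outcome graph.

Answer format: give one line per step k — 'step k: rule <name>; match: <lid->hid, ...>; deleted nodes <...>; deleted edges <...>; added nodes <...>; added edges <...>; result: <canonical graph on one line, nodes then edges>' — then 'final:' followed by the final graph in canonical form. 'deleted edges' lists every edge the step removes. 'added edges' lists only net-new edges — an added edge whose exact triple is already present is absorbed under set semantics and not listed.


step 1: rule r1; match: 0->3, 1->0, 2->1, 3->7, 4->9; deleted nodes 7, 9; deleted edges (7,0,on); (9,1,on); added nodes (none); added edges (none); result: nodes: 0:P, 1:P, 2:P, 3:t1, 5:t2, 6:t3, 10:tok edges: (0,3,in); (0,5,in); (1,3,in); (1,6,in); (5,1,out); (5,2,out); (6,2,out); (10,1,on)
step 2: rule r3; match: 0->6, 1->1, 2->2, 3->10; deleted nodes 10; deleted edges (10,1,on); added nodes 11; added edges (11,2,on); result: nodes: 0:P, 1:P, 2:P, 3:t1, 5:t2, 6:t3, 11:tok edges: (0,3,in); (0,5,in); (1,3,in); (1,6,in); (5,1,out); (5,2,out); (6,2,out); (11,2,on)
final:
nodes: 0:P, 1:P, 2:P, 3:t1, 5:t2, 6:t3, 11:tok
edges: (0,3,in); (0,5,in); (1,3,in); (1,6,in); (5,1,out); (5,2,out); (6,2,out); (11,2,on)


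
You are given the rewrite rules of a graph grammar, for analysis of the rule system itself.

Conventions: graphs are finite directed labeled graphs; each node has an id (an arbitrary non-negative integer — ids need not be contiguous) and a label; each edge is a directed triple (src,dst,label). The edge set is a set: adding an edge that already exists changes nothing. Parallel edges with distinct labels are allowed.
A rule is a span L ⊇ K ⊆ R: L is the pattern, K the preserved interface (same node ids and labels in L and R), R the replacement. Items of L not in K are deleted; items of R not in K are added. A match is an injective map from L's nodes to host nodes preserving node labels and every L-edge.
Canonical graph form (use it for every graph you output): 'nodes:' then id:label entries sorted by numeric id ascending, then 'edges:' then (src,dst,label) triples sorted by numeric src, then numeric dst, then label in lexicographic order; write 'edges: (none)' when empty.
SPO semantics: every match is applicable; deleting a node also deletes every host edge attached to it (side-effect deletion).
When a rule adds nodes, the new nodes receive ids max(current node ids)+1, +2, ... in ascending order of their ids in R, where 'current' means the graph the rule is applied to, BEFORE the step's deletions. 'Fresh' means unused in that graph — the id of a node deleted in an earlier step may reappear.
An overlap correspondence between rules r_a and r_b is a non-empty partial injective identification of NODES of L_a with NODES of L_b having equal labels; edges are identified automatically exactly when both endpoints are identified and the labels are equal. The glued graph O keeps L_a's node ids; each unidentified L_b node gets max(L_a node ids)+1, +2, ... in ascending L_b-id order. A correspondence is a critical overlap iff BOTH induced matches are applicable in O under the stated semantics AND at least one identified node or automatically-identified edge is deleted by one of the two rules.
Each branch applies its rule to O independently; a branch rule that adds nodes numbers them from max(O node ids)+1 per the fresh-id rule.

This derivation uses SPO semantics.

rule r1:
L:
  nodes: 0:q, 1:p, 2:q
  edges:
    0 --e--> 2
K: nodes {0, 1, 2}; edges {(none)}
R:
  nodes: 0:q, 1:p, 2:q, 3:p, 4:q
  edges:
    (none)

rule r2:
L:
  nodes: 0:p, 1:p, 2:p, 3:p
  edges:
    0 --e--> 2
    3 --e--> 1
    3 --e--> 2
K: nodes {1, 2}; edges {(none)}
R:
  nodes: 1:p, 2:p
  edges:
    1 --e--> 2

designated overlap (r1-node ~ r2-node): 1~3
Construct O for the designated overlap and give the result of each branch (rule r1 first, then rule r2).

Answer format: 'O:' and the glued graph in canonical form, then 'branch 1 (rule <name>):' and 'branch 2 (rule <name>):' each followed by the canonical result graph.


O:
nodes: 0:q, 1:p, 2:q, 3:p, 4:p, 5:p
edges: (0,2,e); (1,4,e); (1,5,e); (3,5,e)
branch 1 (rule r1):
nodes: 0:q, 1:p, 2:q, 3:p, 4:p, 5:p, 6:p, 7:q
edges: (1,4,e); (1,5,e); (3,5,e)
branch 2 (rule r2):
nodes: 0:q, 2:q, 4:p, 5:p
edges: (0,2,e); (4,5,e)


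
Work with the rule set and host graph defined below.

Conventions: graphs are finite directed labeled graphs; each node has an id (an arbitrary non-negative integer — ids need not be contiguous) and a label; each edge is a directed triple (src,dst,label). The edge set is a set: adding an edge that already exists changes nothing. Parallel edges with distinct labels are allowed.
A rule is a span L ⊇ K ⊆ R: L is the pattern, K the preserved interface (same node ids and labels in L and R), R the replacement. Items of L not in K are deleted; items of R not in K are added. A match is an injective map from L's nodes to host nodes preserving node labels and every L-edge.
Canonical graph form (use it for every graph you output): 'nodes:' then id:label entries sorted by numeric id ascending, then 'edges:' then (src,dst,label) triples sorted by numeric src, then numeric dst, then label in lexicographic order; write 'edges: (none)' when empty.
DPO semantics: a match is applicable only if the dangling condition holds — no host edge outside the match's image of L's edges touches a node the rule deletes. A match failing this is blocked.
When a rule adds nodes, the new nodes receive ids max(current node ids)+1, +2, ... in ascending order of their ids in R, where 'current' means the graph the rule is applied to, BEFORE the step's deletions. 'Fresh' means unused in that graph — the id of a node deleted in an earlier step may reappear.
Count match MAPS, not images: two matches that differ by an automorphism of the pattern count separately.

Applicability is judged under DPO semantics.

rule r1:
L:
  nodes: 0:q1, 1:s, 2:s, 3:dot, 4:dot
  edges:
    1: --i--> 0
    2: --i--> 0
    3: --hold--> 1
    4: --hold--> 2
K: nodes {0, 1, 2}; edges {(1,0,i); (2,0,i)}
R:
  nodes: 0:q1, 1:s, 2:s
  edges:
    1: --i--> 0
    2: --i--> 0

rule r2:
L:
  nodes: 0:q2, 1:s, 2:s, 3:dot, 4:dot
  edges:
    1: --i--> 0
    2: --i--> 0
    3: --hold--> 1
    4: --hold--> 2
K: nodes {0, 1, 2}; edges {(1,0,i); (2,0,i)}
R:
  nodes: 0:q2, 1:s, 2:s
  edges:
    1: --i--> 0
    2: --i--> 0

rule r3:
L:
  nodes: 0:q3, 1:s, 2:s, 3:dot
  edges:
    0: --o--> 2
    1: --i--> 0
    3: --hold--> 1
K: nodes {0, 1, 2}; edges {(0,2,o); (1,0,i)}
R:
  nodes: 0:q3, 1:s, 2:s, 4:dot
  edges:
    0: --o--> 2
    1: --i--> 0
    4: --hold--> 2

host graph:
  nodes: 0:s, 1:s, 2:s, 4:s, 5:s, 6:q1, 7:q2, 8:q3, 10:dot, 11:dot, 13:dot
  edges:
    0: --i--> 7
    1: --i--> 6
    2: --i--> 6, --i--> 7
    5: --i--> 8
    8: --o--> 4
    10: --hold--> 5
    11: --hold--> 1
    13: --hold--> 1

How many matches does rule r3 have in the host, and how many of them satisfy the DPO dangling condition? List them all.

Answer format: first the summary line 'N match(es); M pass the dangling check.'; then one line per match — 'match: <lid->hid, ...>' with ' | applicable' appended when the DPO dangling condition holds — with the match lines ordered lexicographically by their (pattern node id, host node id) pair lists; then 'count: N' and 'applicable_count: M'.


1 match(es); 1 pass the dangling check.
match: 0->8, 1->5, 2->4, 3->10 | applicable
count: 1
applicable_count: 1


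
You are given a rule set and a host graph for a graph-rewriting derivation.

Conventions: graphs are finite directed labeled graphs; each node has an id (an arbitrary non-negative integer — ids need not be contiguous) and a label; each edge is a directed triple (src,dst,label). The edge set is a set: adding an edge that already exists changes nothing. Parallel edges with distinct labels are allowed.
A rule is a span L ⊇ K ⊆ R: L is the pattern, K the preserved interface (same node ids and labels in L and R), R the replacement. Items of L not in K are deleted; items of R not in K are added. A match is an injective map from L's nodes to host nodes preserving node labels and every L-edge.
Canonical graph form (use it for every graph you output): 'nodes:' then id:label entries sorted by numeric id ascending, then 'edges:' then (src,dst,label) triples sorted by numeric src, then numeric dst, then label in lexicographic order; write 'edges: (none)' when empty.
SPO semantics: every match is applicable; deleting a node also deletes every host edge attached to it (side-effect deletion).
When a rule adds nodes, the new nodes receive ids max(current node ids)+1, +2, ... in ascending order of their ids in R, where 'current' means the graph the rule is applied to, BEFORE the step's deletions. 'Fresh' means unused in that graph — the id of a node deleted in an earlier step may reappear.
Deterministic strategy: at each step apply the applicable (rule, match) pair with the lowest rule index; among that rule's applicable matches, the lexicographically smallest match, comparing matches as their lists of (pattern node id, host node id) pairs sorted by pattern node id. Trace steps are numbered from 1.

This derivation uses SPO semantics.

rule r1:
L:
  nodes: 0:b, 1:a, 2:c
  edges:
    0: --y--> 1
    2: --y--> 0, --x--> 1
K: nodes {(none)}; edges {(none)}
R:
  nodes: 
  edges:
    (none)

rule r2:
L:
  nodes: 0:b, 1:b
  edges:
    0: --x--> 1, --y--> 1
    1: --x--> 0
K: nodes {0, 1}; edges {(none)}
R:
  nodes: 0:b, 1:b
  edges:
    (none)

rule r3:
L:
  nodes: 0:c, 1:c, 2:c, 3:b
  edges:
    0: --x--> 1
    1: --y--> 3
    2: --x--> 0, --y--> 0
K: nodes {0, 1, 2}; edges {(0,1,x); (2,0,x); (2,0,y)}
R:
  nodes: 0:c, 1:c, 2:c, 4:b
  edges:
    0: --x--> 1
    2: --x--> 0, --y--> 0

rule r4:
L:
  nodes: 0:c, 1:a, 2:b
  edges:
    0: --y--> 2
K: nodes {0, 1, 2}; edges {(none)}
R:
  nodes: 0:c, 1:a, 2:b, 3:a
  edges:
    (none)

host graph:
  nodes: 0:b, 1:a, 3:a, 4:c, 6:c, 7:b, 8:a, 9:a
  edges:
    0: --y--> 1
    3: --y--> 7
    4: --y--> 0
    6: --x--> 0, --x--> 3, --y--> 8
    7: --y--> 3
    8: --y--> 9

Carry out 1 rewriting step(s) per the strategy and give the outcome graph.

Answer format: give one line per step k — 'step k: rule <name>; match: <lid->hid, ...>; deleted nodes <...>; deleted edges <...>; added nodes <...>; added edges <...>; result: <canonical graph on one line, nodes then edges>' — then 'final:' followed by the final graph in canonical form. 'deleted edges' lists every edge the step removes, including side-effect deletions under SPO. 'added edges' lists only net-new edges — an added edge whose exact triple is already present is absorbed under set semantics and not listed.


step 1: rule r4; match: 0->4, 1->1, 2->0; deleted nodes (none); deleted edges (4,0,y); added nodes 10; added edges (none); result: nodes: 0:b, 1:a, 3:a, 4:c, 6:c, 7:b, 8:a, 9:a, 10:a edges: (0,1,y); (3,7,y); (6,0,x); (6,3,x); (6,8,y); (7,3,y); (8,9,y)
final:
nodes: 0:b, 1:a, 3:a, 4:c, 6:c, 7:b, 8:a, 9:a, 10:a
edges: (0,1,y); (3,7,y); (6,0,x); (6,3,x); (6,8,y); (7,3,y); (8,9,y)


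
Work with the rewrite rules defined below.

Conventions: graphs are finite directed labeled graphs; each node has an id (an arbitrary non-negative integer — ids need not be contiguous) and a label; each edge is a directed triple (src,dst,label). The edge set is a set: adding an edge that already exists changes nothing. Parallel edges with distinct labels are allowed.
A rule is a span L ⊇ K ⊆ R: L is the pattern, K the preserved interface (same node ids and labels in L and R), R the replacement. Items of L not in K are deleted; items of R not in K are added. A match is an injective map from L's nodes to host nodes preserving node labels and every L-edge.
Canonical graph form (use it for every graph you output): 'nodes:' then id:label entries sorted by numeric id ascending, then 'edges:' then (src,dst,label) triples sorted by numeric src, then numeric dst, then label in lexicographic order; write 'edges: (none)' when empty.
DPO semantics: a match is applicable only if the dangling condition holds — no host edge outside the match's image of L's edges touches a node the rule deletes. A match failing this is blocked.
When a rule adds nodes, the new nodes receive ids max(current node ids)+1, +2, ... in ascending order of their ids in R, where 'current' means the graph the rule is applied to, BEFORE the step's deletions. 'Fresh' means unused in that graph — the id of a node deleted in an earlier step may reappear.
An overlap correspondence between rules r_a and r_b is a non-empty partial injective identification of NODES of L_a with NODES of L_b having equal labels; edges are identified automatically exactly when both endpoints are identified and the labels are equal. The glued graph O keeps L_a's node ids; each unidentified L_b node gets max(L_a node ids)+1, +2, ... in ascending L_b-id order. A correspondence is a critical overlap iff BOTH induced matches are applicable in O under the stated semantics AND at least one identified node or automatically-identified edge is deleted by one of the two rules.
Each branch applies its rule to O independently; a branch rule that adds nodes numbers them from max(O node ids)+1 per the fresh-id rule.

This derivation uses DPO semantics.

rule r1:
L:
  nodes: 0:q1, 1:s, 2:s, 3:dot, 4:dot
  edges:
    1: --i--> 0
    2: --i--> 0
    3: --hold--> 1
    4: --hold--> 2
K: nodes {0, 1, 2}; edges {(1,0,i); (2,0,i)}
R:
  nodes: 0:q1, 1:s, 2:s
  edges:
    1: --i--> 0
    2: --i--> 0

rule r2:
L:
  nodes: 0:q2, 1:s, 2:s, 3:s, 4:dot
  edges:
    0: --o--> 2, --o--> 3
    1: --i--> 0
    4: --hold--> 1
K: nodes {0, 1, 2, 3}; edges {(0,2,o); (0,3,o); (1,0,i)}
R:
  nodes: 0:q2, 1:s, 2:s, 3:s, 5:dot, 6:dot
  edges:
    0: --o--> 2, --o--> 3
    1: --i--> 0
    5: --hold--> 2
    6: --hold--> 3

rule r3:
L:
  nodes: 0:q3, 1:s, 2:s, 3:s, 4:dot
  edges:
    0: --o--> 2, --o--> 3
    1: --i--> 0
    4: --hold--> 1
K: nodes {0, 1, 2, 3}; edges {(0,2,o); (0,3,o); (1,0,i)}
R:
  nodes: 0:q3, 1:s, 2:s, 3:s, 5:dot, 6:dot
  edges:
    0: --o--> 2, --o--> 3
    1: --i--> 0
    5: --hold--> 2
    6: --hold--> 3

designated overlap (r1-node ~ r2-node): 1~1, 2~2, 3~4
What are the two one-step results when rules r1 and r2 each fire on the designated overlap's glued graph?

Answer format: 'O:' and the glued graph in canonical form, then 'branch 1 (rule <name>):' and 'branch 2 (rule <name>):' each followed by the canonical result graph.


O:
nodes: 0:q1, 1:s, 2:s, 3:dot, 4:dot, 5:q2, 6:s
edges: (1,0,i); (1,5,i); (2,0,i); (3,1,hold); (4,2,hold); (5,2,o); (5,6,o)
branch 1 (rule r1):
nodes: 0:q1, 1:s, 2:s, 5:q2, 6:s
edges: (1,0,i); (1,5,i); (2,0,i); (5,2,o); (5,6,o)
branch 2 (rule r2):
nodes: 0:q1, 1:s, 2:s, 4:dot, 5:q2, 6:s, 7:dot, 8:dot
edges: (1,0,i); (1,5,i); (2,0,i); (4,2,hold); (5,2,o); (5,6,o); (7,2,hold); (8,6,hold)


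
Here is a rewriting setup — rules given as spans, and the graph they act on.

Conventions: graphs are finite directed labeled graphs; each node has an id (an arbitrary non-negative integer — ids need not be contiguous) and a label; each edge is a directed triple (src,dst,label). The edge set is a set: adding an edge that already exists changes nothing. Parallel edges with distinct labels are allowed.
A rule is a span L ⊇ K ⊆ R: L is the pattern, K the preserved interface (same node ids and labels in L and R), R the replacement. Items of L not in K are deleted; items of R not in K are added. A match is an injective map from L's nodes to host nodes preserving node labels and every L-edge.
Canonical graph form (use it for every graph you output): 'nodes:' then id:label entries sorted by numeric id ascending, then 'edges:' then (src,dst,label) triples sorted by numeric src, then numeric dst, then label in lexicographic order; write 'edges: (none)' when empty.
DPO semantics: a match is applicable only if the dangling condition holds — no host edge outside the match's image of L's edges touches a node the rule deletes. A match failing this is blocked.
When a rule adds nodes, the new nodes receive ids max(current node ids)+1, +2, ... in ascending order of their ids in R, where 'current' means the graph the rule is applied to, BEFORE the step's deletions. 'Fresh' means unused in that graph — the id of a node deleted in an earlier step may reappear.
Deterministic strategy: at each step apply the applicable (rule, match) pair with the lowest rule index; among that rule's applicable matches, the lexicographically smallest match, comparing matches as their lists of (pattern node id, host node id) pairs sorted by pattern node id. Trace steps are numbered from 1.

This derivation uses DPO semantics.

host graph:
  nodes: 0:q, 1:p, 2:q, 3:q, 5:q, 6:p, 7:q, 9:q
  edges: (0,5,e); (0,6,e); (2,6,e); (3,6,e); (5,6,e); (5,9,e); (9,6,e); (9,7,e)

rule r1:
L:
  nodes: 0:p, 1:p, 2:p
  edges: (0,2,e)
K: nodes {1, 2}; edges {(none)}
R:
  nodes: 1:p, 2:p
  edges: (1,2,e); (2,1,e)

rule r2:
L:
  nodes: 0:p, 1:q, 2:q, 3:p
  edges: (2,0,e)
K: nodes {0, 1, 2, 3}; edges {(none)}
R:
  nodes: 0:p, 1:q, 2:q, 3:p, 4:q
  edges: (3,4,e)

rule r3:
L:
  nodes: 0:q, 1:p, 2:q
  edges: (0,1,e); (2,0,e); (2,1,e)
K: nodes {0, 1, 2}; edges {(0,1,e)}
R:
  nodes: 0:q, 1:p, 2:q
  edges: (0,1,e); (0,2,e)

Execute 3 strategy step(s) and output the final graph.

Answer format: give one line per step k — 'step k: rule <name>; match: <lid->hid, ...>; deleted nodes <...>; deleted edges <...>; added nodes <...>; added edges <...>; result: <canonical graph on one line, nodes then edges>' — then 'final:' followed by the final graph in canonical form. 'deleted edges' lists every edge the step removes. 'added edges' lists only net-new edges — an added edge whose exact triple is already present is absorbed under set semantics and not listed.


step 1: rule r2; match: 0->6, 1->0, 2->2, 3->1; deleted nodes (none); deleted edges (2,6,e); added nodes 10; added edges (1,10,e); result: nodes: 0:q, 1:p, 2:q, 3:q, 5:q, 6:p, 7:q, 9:q, 10:q edges: (0,5,e); (0,6,e); (1,10,e); (3,6,e); (5,6,e); (5,9,e); (9,6,e); (9,7,e)
step 2: rule r2; match: 0->6, 1->0, 2->3, 3->1; deleted nodes (none); deleted edges (3,6,e); added nodes 11; added edges (1,11,e); result: nodes: 0:q, 1:p, 2:q, 3:q, 5:q, 6:p, 7:q, 9:q, 10:q, 11:q edges: (0,5,e); (0,6,e); (1,10,e); (1,11,e); (5,6,e); (5,9,e); (9,6,e); (9,7,e)
step 3: rule r2; match: 0->6, 1->0, 2->5, 3->1; deleted nodes (none); deleted edges (5,6,e); added nodes 12; added edges (1,12,e); result: nodes: 0:q, 1:p, 2:q, 3:q, 5:q, 6:p, 7:q, 9:q, 10:q, 11:q, 12:q edges: (0,5,e); (0,6,e); (1,10,e); (1,11,e); (1,12,e); (5,9,e); (9,6,e); (9,7,e)
final:
nodes: 0:q, 1:p, 2:q, 3:q, 5:q, 6:p, 7:q, 9:q, 10:q, 11:q, 12:q
edges: (0,5,e); (0,6,e); (1,10,e); (1,11,e); (1,12,e); (5,9,e); (9,6,e); (9,7,e)


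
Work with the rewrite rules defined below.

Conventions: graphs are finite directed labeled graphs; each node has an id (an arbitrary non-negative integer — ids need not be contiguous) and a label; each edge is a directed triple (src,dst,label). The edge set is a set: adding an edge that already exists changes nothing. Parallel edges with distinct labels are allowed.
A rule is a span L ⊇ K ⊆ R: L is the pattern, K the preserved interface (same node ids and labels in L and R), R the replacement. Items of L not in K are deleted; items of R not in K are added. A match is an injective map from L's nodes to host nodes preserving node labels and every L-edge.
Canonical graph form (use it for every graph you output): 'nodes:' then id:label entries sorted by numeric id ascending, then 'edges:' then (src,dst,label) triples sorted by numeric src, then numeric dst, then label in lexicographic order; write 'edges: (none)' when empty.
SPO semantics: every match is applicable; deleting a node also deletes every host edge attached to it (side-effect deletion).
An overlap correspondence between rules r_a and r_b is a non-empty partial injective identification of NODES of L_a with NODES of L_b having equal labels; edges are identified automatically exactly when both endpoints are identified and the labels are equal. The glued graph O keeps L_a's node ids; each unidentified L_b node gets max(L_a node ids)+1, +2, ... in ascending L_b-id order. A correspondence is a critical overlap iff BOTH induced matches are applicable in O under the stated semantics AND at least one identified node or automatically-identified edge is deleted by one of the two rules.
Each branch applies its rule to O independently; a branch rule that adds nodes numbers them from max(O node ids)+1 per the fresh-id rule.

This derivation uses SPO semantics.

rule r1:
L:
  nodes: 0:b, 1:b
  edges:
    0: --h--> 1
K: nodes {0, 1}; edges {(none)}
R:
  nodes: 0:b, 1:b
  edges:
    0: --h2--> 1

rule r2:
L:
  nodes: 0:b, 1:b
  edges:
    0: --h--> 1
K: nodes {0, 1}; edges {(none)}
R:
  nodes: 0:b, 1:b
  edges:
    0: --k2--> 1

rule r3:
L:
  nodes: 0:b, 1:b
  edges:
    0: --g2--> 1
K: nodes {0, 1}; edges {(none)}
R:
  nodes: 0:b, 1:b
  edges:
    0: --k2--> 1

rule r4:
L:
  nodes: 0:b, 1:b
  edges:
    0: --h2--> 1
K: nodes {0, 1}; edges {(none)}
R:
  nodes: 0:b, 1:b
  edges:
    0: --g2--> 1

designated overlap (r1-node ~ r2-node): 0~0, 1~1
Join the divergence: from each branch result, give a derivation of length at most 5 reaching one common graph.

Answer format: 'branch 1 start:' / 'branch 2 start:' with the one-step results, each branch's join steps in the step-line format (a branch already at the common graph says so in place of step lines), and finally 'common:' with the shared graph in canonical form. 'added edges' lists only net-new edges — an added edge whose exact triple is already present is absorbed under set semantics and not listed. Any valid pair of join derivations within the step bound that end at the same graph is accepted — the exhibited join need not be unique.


branch 1 start:
nodes: 0:b, 1:b
edges: (0,1,h2)
branch 2 start:
nodes: 0:b, 1:b
edges: (0,1,k2)
branch 1 step 1: rule r4; match: 0->0, 1->1; deleted nodes (none); deleted edges (0,1,h2); added nodes (none); added edges (0,1,g2); result: nodes: 0:b, 1:b edges: (0,1,g2)
branch 1 step 2: rule r3; match: 0->0, 1->1; deleted nodes (none); deleted edges (0,1,g2); added nodes (none); added edges (0,1,k2); result: nodes: 0:b, 1:b edges: (0,1,k2)
branch 2: already at the common graph (0 steps)
common:
nodes: 0:b, 1:b
edges: (0,1,k2)


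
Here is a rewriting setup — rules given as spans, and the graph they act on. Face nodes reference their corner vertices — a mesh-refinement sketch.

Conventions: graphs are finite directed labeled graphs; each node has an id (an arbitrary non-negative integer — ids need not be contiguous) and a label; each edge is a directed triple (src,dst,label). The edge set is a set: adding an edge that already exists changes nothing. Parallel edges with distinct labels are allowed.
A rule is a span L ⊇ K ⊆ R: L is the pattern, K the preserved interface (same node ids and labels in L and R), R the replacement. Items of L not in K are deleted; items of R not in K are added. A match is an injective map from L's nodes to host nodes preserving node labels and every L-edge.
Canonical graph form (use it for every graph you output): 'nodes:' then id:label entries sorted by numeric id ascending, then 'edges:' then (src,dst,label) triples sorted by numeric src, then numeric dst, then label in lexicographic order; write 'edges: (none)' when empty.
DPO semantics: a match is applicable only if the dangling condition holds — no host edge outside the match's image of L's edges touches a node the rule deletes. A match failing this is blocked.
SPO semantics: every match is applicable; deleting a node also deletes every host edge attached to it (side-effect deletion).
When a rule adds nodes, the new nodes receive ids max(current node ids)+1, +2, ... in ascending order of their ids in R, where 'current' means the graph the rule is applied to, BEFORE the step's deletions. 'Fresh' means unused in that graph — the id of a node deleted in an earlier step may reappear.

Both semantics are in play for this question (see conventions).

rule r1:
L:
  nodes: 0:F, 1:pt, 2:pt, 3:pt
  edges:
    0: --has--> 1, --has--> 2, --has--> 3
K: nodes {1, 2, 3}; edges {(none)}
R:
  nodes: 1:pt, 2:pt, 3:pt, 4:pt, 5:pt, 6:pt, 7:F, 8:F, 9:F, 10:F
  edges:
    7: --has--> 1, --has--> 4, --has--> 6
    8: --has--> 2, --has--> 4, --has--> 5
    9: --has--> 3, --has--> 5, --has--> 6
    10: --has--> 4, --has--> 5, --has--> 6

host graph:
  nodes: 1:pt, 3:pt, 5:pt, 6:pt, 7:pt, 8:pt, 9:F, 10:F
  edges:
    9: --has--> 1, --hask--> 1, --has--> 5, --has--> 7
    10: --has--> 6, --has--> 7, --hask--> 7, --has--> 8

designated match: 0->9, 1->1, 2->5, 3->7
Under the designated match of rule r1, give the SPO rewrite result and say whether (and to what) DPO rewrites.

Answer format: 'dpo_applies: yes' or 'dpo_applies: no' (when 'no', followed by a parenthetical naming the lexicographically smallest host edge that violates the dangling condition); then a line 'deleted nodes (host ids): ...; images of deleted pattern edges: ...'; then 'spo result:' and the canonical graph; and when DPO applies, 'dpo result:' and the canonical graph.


dpo_applies: no
(the rule deletes node 9, which keeps host edge (9,1,hask) outside the match image — the dangling condition fails, DPO blocks; SPO proceeds and side-deletes such edges)
deleted nodes (host ids): 9; images of deleted pattern edges: (9,1,has); (9,5,has); (9,7,has)
spo result:
nodes: 1:pt, 3:pt, 5:pt, 6:pt, 7:pt, 8:pt, 10:F, 11:pt, 12:pt, 13:pt, 14:F, 15:F, 16:F, 17:F
edges: (10,6,has); (10,7,has); (10,7,hask); (10,8,has); (14,1,has); (14,11,has); (14,13,has); (15,5,has); (15,11,has); (15,12,has); (16,7,has); (16,12,has); (16,13,has); (17,11,has); (17,12,has); (17,13,has)


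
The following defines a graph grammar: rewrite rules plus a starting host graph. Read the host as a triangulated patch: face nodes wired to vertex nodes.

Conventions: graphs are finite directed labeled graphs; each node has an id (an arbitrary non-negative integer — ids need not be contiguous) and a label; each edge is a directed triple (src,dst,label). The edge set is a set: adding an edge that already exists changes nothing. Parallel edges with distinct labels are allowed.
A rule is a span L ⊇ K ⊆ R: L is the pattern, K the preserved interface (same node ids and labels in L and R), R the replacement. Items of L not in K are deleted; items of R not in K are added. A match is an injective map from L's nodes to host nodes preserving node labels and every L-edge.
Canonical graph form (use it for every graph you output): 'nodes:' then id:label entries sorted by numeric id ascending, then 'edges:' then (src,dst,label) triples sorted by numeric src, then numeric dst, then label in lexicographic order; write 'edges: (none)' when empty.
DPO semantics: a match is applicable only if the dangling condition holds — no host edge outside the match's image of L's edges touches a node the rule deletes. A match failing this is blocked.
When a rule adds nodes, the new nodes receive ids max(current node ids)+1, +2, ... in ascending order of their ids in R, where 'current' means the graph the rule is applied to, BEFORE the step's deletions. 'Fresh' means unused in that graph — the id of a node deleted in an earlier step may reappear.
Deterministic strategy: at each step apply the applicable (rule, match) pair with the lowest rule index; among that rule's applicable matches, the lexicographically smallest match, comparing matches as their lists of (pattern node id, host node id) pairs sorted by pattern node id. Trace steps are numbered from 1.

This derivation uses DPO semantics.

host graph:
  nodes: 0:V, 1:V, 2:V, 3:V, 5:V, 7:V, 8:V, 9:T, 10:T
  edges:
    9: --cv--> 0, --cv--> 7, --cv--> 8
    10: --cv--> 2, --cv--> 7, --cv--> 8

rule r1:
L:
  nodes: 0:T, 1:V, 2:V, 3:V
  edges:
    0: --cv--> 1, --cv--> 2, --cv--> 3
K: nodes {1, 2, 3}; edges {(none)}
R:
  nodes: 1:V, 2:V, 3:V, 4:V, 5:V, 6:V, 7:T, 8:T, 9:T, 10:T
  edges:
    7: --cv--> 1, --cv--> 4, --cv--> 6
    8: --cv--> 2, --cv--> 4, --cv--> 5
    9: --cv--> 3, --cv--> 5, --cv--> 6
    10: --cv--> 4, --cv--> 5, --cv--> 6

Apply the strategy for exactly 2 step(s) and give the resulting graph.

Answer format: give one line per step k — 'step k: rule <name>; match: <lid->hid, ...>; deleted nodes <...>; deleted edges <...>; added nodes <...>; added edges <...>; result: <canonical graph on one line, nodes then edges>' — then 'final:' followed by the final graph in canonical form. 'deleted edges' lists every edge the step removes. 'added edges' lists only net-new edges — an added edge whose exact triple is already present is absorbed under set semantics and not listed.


step 1: rule r1; match: 0->9, 1->0, 2->7, 3->8; deleted nodes 9; deleted edges (9,0,cv); (9,7,cv); (9,8,cv); added nodes 11, 12, 13, 14, 15, 16, 17; added edges (14,0,cv); (14,11,cv); (14,13,cv); (15,7,cv); (15,11,cv); (15,12,cv); (16,8,cv); (16,12,cv); (16,13,cv); (17,11,cv); (17,12,cv); (17,13,cv); result: nodes: 0:V, 1:V, 2:V, 3:V, 5:V, 7:V, 8:V, 10:T, 11:V, 12:V, 13:V, 14:T, 15:T, 16:T, 17:T edges: (10,2,cv); (10,7,cv); (10,8,cv); (14,0,cv); (14,11,cv); (14,13,cv); (15,7,cv); (15,11,cv); (15,12,cv); (16,8,cv); (16,12,cv); (16,13,cv); (17,11,cv); (17,12,cv); (17,13,cv)
step 2: rule r1; match: 0->10, 1->2, 2->7, 3->8; deleted nodes 10; deleted edges (10,2,cv); (10,7,cv); (10,8,cv); added nodes 18, 19, 20, 21, 22, 23, 24; added edges (21,2,cv); (21,18,cv); (21,20,cv); (22,7,cv); (22,18,cv); (22,19,cv); (23,8,cv); (23,19,cv); (23,20,cv); (24,18,cv); (24,19,cv); (24,20,cv); result: nodes: 0:V, 1:V, 2:V, 3:V, 5:V, 7:V, 8:V, 11:V, 12:V, 13:V, 14:T, 15:T, 16:T, 17:T, 18:V, 19:V, 20:V, 21:T, 22:T, 23:T, 24:T edges: (14,0,cv); (14,11,cv); (14,13,cv); (15,7,cv); (15,11,cv); (15,12,cv); (16,8,cv); (16,12,cv); (16,13,cv); (17,11,cv); (17,12,cv); (17,13,cv); (21,2,cv); (21,18,cv); (21,20,cv); (22,7,cv); (22,18,cv); (22,19,cv); (23,8,cv); (23,19,cv); (23,20,cv); (24,18,cv); (24,19,cv); (24,20,cv)
final:
nodes: 0:V, 1:V, 2:V, 3:V, 5:V, 7:V, 8:V, 11:V, 12:V, 13:V, 14:T, 15:T, 16:T, 17:T, 18:V, 19:V, 20:V, 21:T, 22:T, 23:T, 24:T
edges: (14,0,cv); (14,11,cv); (14,13,cv); (15,7,cv); (15,11,cv); (15,12,cv); (16,8,cv); (16,12,cv); (16,13,cv); (17,11,cv); (17,12,cv); (17,13,cv); (21,2,cv); (21,18,cv); (21,20,cv); (22,7,cv); (22,18,cv); (22,19,cv); (23,8,cv); (23,19,cv); (23,20,cv); (24,18,cv); (24,19,cv); (24,20,cv)


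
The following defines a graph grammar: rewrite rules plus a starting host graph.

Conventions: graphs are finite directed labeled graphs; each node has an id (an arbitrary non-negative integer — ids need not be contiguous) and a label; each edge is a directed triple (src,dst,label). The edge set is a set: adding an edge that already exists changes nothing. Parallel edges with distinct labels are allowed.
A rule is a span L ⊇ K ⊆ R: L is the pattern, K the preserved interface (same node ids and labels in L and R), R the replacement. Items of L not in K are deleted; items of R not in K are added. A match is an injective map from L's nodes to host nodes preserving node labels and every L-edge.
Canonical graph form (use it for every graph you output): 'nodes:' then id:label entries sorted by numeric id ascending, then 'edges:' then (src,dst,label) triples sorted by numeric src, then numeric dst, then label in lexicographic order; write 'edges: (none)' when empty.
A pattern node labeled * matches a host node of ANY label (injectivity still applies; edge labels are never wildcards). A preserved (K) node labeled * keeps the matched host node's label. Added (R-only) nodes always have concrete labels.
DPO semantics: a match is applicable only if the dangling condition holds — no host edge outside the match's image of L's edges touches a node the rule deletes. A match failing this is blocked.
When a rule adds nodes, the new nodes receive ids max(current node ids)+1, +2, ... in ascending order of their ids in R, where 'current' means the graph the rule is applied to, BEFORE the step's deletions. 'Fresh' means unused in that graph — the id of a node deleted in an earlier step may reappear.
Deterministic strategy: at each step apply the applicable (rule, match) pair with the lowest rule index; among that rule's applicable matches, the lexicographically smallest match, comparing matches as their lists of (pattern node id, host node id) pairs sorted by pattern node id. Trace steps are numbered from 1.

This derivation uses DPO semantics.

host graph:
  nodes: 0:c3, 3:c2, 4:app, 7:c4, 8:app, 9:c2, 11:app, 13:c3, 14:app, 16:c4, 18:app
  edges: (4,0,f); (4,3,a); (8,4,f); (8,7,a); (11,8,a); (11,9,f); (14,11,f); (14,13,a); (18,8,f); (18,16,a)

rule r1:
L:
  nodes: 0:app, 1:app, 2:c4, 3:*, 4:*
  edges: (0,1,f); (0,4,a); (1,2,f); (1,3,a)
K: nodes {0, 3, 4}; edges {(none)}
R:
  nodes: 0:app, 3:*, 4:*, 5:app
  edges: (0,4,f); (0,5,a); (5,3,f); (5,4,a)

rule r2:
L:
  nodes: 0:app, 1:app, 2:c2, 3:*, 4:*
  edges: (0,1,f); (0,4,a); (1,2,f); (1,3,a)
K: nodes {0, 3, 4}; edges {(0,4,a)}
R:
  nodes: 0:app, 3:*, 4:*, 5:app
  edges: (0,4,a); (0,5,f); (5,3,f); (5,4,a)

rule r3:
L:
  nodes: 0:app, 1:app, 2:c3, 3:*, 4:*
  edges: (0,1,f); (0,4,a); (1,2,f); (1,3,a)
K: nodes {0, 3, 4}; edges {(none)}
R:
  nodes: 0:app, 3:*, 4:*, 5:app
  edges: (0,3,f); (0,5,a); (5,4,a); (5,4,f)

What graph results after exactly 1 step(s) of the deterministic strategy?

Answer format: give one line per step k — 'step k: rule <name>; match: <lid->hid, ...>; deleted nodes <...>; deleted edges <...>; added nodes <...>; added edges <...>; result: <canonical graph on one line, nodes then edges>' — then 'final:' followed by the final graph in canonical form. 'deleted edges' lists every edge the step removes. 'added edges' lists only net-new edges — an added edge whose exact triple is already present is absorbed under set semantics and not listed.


step 1: rule r2; match: 0->14, 1->11, 2->9, 3->8, 4->13; deleted nodes 9, 11; deleted edges (11,8,a); (11,9,f); (14,11,f); added nodes 19; added edges (14,19,f); (19,8,f); (19,13,a); result: nodes: 0:c3, 3:c2, 4:app, 7:c4, 8:app, 13:c3, 14:app, 16:c4, 18:app, 19:app edges: (4,0,f); (4,3,a); (8,4,f); (8,7,a); (14,13,a); (14,19,f); (18,8,f); (18,16,a); (19,8,f); (19,13,a)
final:
nodes: 0:c3, 3:c2, 4:app, 7:c4, 8:app, 13:c3, 14:app, 16:c4, 18:app, 19:app
edges: (4,0,f); (4,3,a); (8,4,f); (8,7,a); (14,13,a); (14,19,f); (18,8,f); (18,16,a); (19,8,f); (19,13,a)


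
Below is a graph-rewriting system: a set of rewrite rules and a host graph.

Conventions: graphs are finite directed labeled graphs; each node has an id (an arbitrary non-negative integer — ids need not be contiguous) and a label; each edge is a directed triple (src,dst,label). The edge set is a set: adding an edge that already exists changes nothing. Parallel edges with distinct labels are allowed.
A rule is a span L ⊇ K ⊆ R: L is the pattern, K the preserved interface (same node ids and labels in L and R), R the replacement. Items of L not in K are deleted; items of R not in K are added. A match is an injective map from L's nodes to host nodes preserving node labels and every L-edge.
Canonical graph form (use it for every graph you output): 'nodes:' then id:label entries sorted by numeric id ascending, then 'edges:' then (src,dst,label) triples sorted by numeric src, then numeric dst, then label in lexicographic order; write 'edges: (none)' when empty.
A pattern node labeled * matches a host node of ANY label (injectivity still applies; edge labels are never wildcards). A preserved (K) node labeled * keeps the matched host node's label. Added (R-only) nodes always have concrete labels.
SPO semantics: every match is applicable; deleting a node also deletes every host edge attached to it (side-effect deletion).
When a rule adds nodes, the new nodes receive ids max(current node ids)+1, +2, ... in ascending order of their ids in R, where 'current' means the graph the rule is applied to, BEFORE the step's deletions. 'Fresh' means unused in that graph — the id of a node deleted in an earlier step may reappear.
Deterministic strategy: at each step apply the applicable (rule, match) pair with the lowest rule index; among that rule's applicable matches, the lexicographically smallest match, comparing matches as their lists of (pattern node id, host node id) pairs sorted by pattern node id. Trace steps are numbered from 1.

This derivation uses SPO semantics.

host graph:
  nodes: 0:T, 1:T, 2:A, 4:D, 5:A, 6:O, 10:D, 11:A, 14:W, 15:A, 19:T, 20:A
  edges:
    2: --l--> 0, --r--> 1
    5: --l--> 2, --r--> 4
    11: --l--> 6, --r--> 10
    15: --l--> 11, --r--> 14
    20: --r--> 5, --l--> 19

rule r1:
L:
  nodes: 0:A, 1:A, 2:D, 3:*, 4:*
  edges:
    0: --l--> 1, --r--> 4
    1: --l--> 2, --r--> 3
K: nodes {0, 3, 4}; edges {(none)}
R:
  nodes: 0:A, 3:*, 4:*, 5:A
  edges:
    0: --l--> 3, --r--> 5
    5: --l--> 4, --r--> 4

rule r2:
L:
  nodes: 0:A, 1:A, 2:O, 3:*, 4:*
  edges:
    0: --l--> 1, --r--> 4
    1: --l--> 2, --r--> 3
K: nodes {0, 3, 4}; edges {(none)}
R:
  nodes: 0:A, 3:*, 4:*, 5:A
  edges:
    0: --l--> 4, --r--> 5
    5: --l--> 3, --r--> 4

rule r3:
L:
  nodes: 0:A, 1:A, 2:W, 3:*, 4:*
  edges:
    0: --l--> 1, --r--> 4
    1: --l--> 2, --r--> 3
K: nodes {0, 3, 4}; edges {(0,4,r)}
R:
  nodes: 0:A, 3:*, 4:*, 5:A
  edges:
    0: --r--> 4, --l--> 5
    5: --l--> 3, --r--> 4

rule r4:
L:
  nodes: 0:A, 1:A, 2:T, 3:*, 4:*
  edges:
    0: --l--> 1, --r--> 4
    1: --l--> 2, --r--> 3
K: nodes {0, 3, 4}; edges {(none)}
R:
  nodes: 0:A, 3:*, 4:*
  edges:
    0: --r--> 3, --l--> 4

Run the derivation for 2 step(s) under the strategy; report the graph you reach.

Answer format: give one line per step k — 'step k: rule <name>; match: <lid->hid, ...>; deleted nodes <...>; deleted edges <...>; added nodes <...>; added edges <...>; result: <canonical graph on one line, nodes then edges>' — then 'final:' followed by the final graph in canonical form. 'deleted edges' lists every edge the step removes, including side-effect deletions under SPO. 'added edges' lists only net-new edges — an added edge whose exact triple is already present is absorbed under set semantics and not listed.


step 1: rule r2; match: 0->15, 1->11, 2->6, 3->10, 4->14; deleted nodes 6, 11; deleted edges (11,6,l); (11,10,r); (15,11,l); (15,14,r); added nodes 21; added edges (15,14,l); (15,21,r); (21,10,l); (21,14,r); result: nodes: 0:T, 1:T, 2:A, 4:D, 5:A, 10:D, 14:W, 15:A, 19:T, 20:A, 21:A edges: (2,0,l); (2,1,r); (5,2,l); (5,4,r); (15,14,l); (15,21,r); (20,5,r); (20,19,l); (21,10,l); (21,14,r)
step 2: rule r4; match: 0->5, 1->2, 2->0, 3->1, 4->4; deleted nodes 0, 2; deleted edges (2,0,l); (2,1,r); (5,2,l); (5,4,r); added nodes (none); added edges (5,1,r); (5,4,l); result: nodes: 1:T, 4:D, 5:A, 10:D, 14:W, 15:A, 19:T, 20:A, 21:A edges: (5,1,r); (5,4,l); (15,14,l); (15,21,r); (20,5,r); (20,19,l); (21,10,l); (21,14,r)
final:
nodes: 1:T, 4:D, 5:A, 10:D, 14:W, 15:A, 19:T, 20:A, 21:A
edges: (5,1,r); (5,4,l); (15,14,l); (15,21,r); (20,5,r); (20,19,l); (21,10,l); (21,14,r)
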